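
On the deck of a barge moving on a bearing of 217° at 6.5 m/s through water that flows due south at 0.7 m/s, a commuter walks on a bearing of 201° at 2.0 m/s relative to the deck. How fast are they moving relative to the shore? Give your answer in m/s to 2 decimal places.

In east/north components (m/s): commuter relative to barge = (-0.717, -1.867); barge relative to water = (-3.912, -5.191); water relative to ground = (0.000, -0.700).
Sum = (-4.629, -7.758) m/s.
Speed = |(-4.629, -7.758)| = 9.034 m/s.

9.03 m/s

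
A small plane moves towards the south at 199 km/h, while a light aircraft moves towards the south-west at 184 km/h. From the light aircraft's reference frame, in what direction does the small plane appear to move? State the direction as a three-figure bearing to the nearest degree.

Taking east as x and north as y: small plane velocity = (0.000, -199.000) km/h; light aircraft velocity = (-130.108, -130.108) km/h.
Velocity of small plane relative to light aircraft = (0.000, -199.000) − (-130.108, -130.108) = (130.108, -68.892) km/h.
Bearing = atan2(130.11, -68.89) = 117.90° clockwise from north.

118°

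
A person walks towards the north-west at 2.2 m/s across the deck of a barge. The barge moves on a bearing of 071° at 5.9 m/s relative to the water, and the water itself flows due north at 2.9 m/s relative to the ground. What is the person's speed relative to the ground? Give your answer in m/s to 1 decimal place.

In east/north components (m/s): person relative to barge = (-1.556, 1.556); barge relative to water = (5.579, 1.921); water relative to ground = (0.000, 2.900).
Sum = (4.023, 6.376) m/s.
Speed = |(4.023, 6.376)| = 7.539 m/s.

7.5 m/s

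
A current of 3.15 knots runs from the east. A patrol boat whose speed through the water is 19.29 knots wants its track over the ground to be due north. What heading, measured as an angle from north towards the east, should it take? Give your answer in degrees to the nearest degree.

The current pushes perpendicular to the desired track; the heading must have a component into the current equal to 3.15 knots: 19.29 sin θ = 3.15.
sin θ = 0.1633, so θ = 9.398°.

9°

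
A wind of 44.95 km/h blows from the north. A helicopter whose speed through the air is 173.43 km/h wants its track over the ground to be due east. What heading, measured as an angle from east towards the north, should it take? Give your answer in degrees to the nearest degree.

The wind pushes perpendicular to the desired track; the heading must have a component into the wind equal to 44.95 km/h: 173.43 sin θ = 44.95.
sin θ = 0.2592, so θ = 15.022°.

15°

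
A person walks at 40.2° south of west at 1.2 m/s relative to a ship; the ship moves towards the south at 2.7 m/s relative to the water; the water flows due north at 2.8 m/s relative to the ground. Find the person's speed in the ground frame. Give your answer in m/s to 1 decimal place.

In east/north components (m/s): person relative to ship = (-0.917, -0.775); ship relative to water = (0.000, -2.700); water relative to ground = (0.000, 2.800).
Sum = (-0.917, -0.675) m/s.
Speed = |(-0.917, -0.675)| = 1.138 m/s.

1.1 m/s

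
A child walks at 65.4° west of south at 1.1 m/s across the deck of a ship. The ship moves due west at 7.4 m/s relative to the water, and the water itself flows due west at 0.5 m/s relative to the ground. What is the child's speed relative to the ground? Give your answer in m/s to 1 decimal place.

In east/north components (m/s): child relative to ship = (-1.000, -0.458); ship relative to water = (-7.400, 0.000); water relative to ground = (-0.500, 0.000).
Sum = (-8.900, -0.458) m/s.
Speed = |(-8.900, -0.458)| = 8.912 m/s.

8.9 m/s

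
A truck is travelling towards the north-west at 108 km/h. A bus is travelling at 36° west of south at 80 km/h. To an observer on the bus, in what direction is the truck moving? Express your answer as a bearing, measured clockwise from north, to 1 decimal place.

Taking east as x and north as y: truck velocity = (-76.368, 76.368) km/h; bus velocity = (-47.023, -64.721) km/h.
Velocity of truck relative to bus = (-76.368, 76.368) − (-47.023, -64.721) = (-29.345, 141.089) km/h.
Bearing = atan2(-29.34, 141.09) = 348.25° clockwise from north.

348.3°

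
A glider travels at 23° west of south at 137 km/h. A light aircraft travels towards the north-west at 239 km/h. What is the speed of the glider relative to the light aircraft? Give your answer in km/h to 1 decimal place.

Taking east as x and north as y: glider velocity = (-53.530, -126.109) km/h; light aircraft velocity = (-168.999, 168.999) km/h.
Velocity of glider relative to light aircraft = (-53.530, -126.109) − (-168.999, 168.999) = (115.468, -295.108) km/h.
Magnitude = |(115.468, -295.108)| = 316.893 km/h.

316.9 km/h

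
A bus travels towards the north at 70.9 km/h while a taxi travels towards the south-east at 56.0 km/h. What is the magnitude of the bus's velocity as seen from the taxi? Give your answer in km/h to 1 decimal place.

117.4 km/h

Taking east as x and north as y: bus velocity = (0.000, 70.900) km/h; taxi velocity = (39.598, -39.598) km/h.
Velocity of bus relative to taxi = (0.000, 70.900) − (39.598, -39.598) = (-39.598, 110.498) km/h.
Magnitude = |(-39.598, 110.498)| = 117.379 km/h.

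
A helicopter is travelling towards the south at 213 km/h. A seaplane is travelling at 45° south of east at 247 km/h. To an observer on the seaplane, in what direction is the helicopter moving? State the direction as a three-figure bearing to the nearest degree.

258°

Taking east as x and north as y: helicopter velocity = (0.000, -213.000) km/h; seaplane velocity = (174.655, -174.655) km/h.
Velocity of helicopter relative to seaplane = (0.000, -213.000) − (174.655, -174.655) = (-174.655, -38.345) km/h.
Bearing = atan2(-174.66, -38.34) = 257.62° clockwise from north.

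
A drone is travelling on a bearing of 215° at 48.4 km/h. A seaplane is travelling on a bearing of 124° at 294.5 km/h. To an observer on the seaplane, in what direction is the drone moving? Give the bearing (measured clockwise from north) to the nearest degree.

295°

Taking east as x and north as y: drone velocity = (-27.761, -39.647) km/h; seaplane velocity = (244.152, -164.682) km/h.
Velocity of drone relative to seaplane = (-27.761, -39.647) − (244.152, -164.682) = (-271.913, 125.035) km/h.
Bearing = atan2(-271.91, 125.04) = 294.69° clockwise from north.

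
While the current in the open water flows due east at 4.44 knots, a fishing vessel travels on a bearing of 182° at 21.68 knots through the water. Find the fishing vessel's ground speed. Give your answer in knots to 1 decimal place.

Taking east as x and north as y: velocity relative to the water = (-0.757, -21.667) knots; the water relative to ground = (4.440, 0.000) knots.
Velocity relative to ground = (-0.757, -21.667) + (4.440, 0.000) = (3.683, -21.667) knots.
Speed = |(3.683, -21.667)| = 21.978 knots.

22.0 knots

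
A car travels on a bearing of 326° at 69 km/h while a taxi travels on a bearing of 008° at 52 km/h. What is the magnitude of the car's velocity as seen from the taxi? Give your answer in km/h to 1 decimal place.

46.2 km/h

Taking east as x and north as y: car velocity = (-38.584, 57.204) km/h; taxi velocity = (7.237, 51.494) km/h.
Velocity of car relative to taxi = (-38.584, 57.204) − (7.237, 51.494) = (-45.821, 5.710) km/h.
Magnitude = |(-45.821, 5.710)| = 46.176 km/h.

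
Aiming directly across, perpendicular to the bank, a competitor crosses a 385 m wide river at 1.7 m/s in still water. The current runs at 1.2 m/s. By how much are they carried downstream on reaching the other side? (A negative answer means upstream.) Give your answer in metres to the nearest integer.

272 m

Perpendicular speed = 1.700 m/s; crossing time = 385 / 1.700 = 226.471 s.
Net downstream speed = 1.200 m/s.
Drift = 1.200 × 226.471 = 271.765 m (downstream).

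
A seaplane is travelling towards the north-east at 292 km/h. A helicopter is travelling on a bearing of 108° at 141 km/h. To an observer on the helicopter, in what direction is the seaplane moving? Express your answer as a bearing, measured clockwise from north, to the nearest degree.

016°

Taking east as x and north as y: seaplane velocity = (206.475, 206.475) km/h; helicopter velocity = (134.099, -43.571) km/h.
Velocity of seaplane relative to helicopter = (206.475, 206.475) − (134.099, -43.571) = (72.376, 250.047) km/h.
Bearing = atan2(72.38, 250.05) = 16.14° clockwise from north.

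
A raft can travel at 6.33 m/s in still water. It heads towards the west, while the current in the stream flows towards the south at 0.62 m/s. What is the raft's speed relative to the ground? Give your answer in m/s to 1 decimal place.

6.4 m/s

Taking east as x and north as y: velocity relative to the water = (-6.330, 0.000) m/s; the water relative to ground = (0.000, -0.620) m/s.
Velocity relative to ground = (-6.330, 0.000) + (0.000, -0.620) = (-6.330, -0.620) m/s.
Speed = |(-6.330, -0.620)| = 6.360 m/s.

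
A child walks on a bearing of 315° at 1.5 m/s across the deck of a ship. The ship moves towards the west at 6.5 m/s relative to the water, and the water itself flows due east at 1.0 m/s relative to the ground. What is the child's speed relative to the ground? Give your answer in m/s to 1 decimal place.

In east/north components (m/s): child relative to ship = (-1.061, 1.061); ship relative to water = (-6.500, 0.000); water relative to ground = (1.000, 0.000).
Sum = (-6.561, 1.061) m/s.
Speed = |(-6.561, 1.061)| = 6.646 m/s.

6.6 m/s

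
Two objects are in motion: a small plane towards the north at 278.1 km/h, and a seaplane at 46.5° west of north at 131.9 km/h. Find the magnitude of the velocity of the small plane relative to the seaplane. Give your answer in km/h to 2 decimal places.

Taking east as x and north as y: small plane velocity = (0.000, 278.100) km/h; seaplane velocity = (-95.677, 90.794) km/h.
Velocity of small plane relative to seaplane = (0.000, 278.100) − (-95.677, 90.794) = (95.677, 187.306) km/h.
Magnitude = |(95.677, 187.306)| = 210.327 km/h.

210.33 km/h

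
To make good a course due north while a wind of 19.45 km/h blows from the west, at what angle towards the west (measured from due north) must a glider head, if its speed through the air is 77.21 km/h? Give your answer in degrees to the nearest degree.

The wind pushes perpendicular to the desired track; the heading must have a component into the wind equal to 19.45 km/h: 77.21 sin θ = 19.45.
sin θ = 0.2519, so θ = 14.591°.

15°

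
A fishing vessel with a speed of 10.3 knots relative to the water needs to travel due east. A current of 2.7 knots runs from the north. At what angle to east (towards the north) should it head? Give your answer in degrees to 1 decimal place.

The current pushes perpendicular to the desired track; the heading must have a component into the current equal to 2.7 knots: 10.3 sin θ = 2.7.
sin θ = 0.2621, so θ = 15.197°.

15.2°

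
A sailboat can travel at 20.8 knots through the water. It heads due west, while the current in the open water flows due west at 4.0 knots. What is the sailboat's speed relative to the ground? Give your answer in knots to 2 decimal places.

Taking east as x and north as y: velocity relative to the water = (-20.800, 0.000) knots; the water relative to ground = (-4.000, 0.000) knots.
Velocity relative to ground = (-20.800, 0.000) + (-4.000, 0.000) = (-24.800, 0.000) knots.
Speed = |(-24.800, 0.000)| = 24.800 knots.

24.80 knots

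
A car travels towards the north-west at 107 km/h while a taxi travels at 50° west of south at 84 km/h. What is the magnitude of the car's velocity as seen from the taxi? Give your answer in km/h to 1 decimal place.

Taking east as x and north as y: car velocity = (-75.660, 75.660) km/h; taxi velocity = (-64.348, -53.994) km/h.
Velocity of car relative to taxi = (-75.660, 75.660) − (-64.348, -53.994) = (-11.313, 129.655) km/h.
Magnitude = |(-11.313, 129.655)| = 130.147 km/h.

130.1 km/h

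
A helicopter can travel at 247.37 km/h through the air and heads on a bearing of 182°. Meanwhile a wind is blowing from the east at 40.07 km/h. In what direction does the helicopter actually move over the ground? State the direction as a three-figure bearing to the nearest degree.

Taking east as x and north as y: velocity relative to the air = (-8.633, -247.219) km/h; the air relative to ground = (-40.070, 0.000) km/h.
Velocity relative to ground = (-8.633, -247.219) + (-40.070, 0.000) = (-48.703, -247.219) km/h.
Bearing = atan2(-48.70, -247.22) = 191.14° clockwise from north.

191°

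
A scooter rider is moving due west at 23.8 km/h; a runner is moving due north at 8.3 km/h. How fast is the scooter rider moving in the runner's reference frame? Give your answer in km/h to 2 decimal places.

Taking east as x and north as y: scooter rider velocity = (-23.800, 0.000) km/h; runner velocity = (0.000, 8.300) km/h.
Velocity of scooter rider relative to runner = (-23.800, 0.000) − (0.000, 8.300) = (-23.800, -8.300) km/h.
Magnitude = |(-23.800, -8.300)| = 25.206 km/h.

25.21 km/h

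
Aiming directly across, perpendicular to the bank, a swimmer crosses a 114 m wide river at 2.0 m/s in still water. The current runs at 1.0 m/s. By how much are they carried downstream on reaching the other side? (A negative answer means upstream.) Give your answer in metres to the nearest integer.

Perpendicular speed = 2.000 m/s; crossing time = 114 / 2.000 = 57.000 s.
Net downstream speed = 1.000 m/s.
Drift = 1.000 × 57.000 = 57.000 m (downstream).

57 m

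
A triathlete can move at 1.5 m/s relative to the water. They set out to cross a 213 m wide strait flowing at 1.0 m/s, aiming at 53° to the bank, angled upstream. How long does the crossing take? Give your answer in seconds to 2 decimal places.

177.80 s

The component of the triathlete's velocity perpendicular to the bank is 1.5 × sin 53° = 1.198 m/s.
Only the cross-stream component determines the crossing time; the current contributes nothing perpendicular to the bank.
Time = 213 / 1.198 = 177.803 s.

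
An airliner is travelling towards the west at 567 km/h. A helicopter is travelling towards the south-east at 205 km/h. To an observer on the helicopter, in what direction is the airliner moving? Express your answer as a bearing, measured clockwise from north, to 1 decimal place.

Taking east as x and north as y: airliner velocity = (-567.000, 0.000) km/h; helicopter velocity = (144.957, -144.957) km/h.
Velocity of airliner relative to helicopter = (-567.000, 0.000) − (144.957, -144.957) = (-711.957, 144.957) km/h.
Bearing = atan2(-711.96, 144.96) = 281.51° clockwise from north.

281.5°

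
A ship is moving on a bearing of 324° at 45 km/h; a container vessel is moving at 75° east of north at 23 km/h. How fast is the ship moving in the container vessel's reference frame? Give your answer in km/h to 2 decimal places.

57.41 km/h

Taking east as x and north as y: ship velocity = (-26.450, 36.406) km/h; container vessel velocity = (22.216, 5.953) km/h.
Velocity of ship relative to container vessel = (-26.450, 36.406) − (22.216, 5.953) = (-48.667, 30.453) km/h.
Magnitude = |(-48.667, 30.453)| = 57.409 km/h.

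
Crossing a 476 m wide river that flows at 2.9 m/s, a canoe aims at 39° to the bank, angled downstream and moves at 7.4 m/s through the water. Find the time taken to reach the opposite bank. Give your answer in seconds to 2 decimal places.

102.21 s

The component of the canoe's velocity perpendicular to the bank is 7.4 × sin 39° = 4.657 m/s.
Only the cross-stream component determines the crossing time; the current contributes nothing perpendicular to the bank.
Time = 476 / 4.657 = 102.212 s.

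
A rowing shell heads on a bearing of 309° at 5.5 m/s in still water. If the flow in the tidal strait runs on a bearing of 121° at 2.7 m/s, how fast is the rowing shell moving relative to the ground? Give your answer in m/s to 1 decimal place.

2.9 m/s

Taking east as x and north as y: velocity relative to the water = (-4.274, 3.461) m/s; the water relative to ground = (2.314, -1.391) m/s.
Velocity relative to ground = (-4.274, 3.461) + (2.314, -1.391) = (-1.960, 2.071) m/s.
Speed = |(-1.960, 2.071)| = 2.851 m/s.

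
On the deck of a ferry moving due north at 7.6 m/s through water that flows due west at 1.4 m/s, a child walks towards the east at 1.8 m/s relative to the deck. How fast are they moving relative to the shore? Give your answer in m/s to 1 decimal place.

7.6 m/s

In east/north components (m/s): child relative to ferry = (1.800, 0.000); ferry relative to water = (0.000, 7.600); water relative to ground = (-1.400, 0.000).
Sum = (0.400, 7.600) m/s.
Speed = |(0.400, 7.600)| = 7.611 m/s.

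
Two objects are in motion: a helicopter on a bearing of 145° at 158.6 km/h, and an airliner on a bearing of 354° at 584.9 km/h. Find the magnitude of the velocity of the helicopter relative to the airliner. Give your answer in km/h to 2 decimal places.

Taking east as x and north as y: helicopter velocity = (90.969, -129.918) km/h; airliner velocity = (-61.139, 581.696) km/h.
Velocity of helicopter relative to airliner = (90.969, -129.918) − (-61.139, 581.696) = (152.108, -711.613) km/h.
Magnitude = |(152.108, -711.613)| = 727.688 km/h.

727.69 km/h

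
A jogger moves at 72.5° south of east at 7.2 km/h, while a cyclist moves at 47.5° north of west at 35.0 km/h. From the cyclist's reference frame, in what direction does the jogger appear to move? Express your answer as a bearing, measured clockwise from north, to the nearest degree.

142°

Taking east as x and north as y: jogger velocity = (2.165, -6.867) km/h; cyclist velocity = (-23.646, 25.805) km/h.
Velocity of jogger relative to cyclist = (2.165, -6.867) − (-23.646, 25.805) = (25.811, -32.671) km/h.
Bearing = atan2(25.81, -32.67) = 141.69° clockwise from north.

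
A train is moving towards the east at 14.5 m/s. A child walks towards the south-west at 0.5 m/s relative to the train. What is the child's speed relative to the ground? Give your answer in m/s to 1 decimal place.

Taking east as x and north as y: train velocity = (14.500, 0.000) m/s; child velocity relative to train = (-0.354, -0.354) m/s.
Velocity relative to ground = (14.500, 0.000) + (-0.354, -0.354) = (14.146, -0.354) m/s.
Speed = |(14.146, -0.354)| = 14.151 m/s.

14.2 m/s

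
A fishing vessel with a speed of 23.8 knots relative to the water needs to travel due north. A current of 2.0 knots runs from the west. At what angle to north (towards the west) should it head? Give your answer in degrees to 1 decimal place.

The current pushes perpendicular to the desired track; the heading must have a component into the current equal to 2.0 knots: 23.8 sin θ = 2.0.
sin θ = 0.0840, so θ = 4.820°.

4.8°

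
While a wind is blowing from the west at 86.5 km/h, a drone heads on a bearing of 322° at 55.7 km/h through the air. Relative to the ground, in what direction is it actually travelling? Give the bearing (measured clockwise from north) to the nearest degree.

Taking east as x and north as y: velocity relative to the air = (-34.292, 43.892) km/h; the air relative to ground = (86.500, 0.000) km/h.
Velocity relative to ground = (-34.292, 43.892) + (86.500, 0.000) = (52.208, 43.892) km/h.
Bearing = atan2(52.21, 43.89) = 49.95° clockwise from north.

050°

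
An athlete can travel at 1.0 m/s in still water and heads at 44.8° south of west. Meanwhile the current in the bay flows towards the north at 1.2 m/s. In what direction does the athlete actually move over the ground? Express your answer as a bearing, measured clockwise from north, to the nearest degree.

Taking east as x and north as y: velocity relative to the water = (-0.710, -0.705) m/s; the water relative to ground = (0.000, 1.200) m/s.
Velocity relative to ground = (-0.710, -0.705) + (0.000, 1.200) = (-0.710, 0.495) m/s.
Bearing = atan2(-0.71, 0.50) = 304.92° clockwise from north.

305°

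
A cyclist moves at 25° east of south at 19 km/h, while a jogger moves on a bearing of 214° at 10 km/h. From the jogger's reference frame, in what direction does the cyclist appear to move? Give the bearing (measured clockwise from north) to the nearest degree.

123°

Taking east as x and north as y: cyclist velocity = (8.030, -17.220) km/h; jogger velocity = (-5.592, -8.290) km/h.
Velocity of cyclist relative to jogger = (8.030, -17.220) − (-5.592, -8.290) = (13.622, -8.929) km/h.
Bearing = atan2(13.62, -8.93) = 123.25° clockwise from north.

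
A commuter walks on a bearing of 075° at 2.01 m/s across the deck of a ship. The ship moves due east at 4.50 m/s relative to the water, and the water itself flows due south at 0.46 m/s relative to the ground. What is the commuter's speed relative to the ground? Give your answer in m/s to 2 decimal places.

In east/north components (m/s): commuter relative to ship = (1.942, 0.520); ship relative to water = (4.500, 0.000); water relative to ground = (0.000, -0.460).
Sum = (6.442, 0.060) m/s.
Speed = |(6.442, 0.060)| = 6.442 m/s.

6.44 m/s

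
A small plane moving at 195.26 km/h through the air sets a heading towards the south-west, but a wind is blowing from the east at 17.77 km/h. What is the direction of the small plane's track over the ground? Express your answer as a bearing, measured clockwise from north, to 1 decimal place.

Taking east as x and north as y: velocity relative to the air = (-138.070, -138.070) km/h; the air relative to ground = (-17.770, 0.000) km/h.
Velocity relative to ground = (-138.070, -138.070) + (-17.770, 0.000) = (-155.840, -138.070) km/h.
Bearing = atan2(-155.84, -138.07) = 228.46° clockwise from north.

228.5°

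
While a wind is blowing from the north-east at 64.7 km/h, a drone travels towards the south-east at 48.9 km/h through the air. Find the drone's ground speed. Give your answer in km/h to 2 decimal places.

Taking east as x and north as y: velocity relative to the air = (34.578, -34.578) km/h; the air relative to ground = (-45.750, -45.750) km/h.
Velocity relative to ground = (34.578, -34.578) + (-45.750, -45.750) = (-11.172, -80.327) km/h.
Speed = |(-11.172, -80.327)| = 81.101 km/h.

81.10 km/h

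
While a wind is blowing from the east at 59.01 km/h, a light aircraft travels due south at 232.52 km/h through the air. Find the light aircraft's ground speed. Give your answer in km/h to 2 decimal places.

Taking east as x and north as y: velocity relative to the air = (0.000, -232.520) km/h; the air relative to ground = (-59.010, 0.000) km/h.
Velocity relative to ground = (0.000, -232.520) + (-59.010, 0.000) = (-59.010, -232.520) km/h.
Speed = |(-59.010, -232.520)| = 239.891 km/h.

239.89 km/h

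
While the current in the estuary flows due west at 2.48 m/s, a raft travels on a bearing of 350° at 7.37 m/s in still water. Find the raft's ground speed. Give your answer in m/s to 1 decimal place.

Taking east as x and north as y: velocity relative to the water = (-1.280, 7.258) m/s; the water relative to ground = (-2.480, 0.000) m/s.
Velocity relative to ground = (-1.280, 7.258) + (-2.480, 0.000) = (-3.760, 7.258) m/s.
Speed = |(-3.760, 7.258)| = 8.174 m/s.

8.2 m/s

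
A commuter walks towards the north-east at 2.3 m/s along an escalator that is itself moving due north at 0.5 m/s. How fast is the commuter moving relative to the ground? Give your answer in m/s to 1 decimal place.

Taking east as x and north as y: escalator velocity = (0.000, 0.500) m/s; commuter velocity relative to escalator = (1.626, 1.626) m/s.
Velocity relative to ground = (0.000, 0.500) + (1.626, 1.626) = (1.626, 2.126) m/s.
Speed = |(1.626, 2.126)| = 2.677 m/s.

2.7 m/s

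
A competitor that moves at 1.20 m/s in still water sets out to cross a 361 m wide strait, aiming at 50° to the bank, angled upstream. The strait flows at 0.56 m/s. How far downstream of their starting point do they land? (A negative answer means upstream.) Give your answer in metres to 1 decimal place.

-83.0 m

Perpendicular speed = 0.919 m/s; crossing time = 361 / 0.919 = 392.710 s.
Net downstream speed = -0.211 m/s.
Drift = -0.211 × 392.710 = -82.997 m (upstream).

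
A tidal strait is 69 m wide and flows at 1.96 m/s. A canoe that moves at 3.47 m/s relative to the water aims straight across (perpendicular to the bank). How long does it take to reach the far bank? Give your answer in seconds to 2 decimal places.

19.88 s

The component of the canoe's velocity perpendicular to the bank is 3.47 m/s.
The flow acts along the bank and has no component across it.
Time = 69 / 3.470 = 19.885 s.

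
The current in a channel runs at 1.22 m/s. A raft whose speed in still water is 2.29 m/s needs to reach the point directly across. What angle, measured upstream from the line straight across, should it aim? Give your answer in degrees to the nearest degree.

32°

To cancel the current, the upstream component of the raft's velocity must equal the flow: 2.29 sin θ = 1.22.
sin θ = 1.22 / 2.29 = 0.5328.
θ = arcsin(0.5328) = 32.192°.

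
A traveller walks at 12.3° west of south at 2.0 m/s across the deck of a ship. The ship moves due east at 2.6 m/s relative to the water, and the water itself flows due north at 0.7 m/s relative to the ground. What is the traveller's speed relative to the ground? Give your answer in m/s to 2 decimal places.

2.51 m/s

In east/north components (m/s): traveller relative to ship = (-0.426, -1.954); ship relative to water = (2.600, 0.000); water relative to ground = (0.000, 0.700).
Sum = (2.174, -1.254) m/s.
Speed = |(2.174, -1.254)| = 2.510 m/s.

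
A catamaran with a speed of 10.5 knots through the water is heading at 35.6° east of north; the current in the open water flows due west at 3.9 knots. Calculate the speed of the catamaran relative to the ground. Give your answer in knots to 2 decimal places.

Taking east as x and north as y: velocity relative to the water = (6.112, 8.538) knots; the water relative to ground = (-3.900, 0.000) knots.
Velocity relative to ground = (6.112, 8.538) + (-3.900, 0.000) = (2.212, 8.538) knots.
Speed = |(2.212, 8.538)| = 8.820 knots.

8.82 knots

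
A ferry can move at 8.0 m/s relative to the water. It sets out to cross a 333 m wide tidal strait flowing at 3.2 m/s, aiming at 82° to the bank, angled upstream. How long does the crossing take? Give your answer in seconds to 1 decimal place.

42.0 s

The component of the ferry's velocity perpendicular to the bank is 8.0 × sin 82° = 7.922 m/s.
Only the cross-stream component determines the crossing time; the current contributes nothing perpendicular to the bank.
Time = 333 / 7.922 = 42.034 s.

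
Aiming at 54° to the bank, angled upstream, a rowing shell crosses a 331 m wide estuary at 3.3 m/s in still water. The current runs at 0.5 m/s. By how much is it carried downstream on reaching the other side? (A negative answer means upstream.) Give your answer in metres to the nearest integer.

Perpendicular speed = 2.670 m/s; crossing time = 331 / 2.670 = 123.981 s.
Net downstream speed = -1.440 m/s.
Drift = -1.440 × 123.981 = -178.495 m (upstream).

-178 m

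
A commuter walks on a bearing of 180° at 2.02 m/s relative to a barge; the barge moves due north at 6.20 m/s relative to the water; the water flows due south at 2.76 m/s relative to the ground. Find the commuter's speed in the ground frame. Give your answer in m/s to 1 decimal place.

1.4 m/s

In east/north components (m/s): commuter relative to barge = (0.000, -2.020); barge relative to water = (0.000, 6.200); water relative to ground = (0.000, -2.760).
Sum = (0.000, 1.420) m/s.
Speed = |(0.000, 1.420)| = 1.420 m/s.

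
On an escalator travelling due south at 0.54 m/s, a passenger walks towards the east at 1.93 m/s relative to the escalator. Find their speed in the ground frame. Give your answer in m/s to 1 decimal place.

Taking east as x and north as y: escalator velocity = (0.000, -0.540) m/s; passenger velocity relative to escalator = (1.930, 0.000) m/s.
Velocity relative to ground = (0.000, -0.540) + (1.930, 0.000) = (1.930, -0.540) m/s.
Speed = |(1.930, -0.540)| = 2.004 m/s.

2.0 m/s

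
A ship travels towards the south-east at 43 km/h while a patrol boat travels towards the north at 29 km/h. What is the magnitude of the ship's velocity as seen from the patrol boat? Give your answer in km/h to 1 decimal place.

Taking east as x and north as y: ship velocity = (30.406, -30.406) km/h; patrol boat velocity = (0.000, 29.000) km/h.
Velocity of ship relative to patrol boat = (30.406, -30.406) − (0.000, 29.000) = (30.406, -59.406) km/h.
Magnitude = |(30.406, -59.406)| = 66.735 km/h.

66.7 km/h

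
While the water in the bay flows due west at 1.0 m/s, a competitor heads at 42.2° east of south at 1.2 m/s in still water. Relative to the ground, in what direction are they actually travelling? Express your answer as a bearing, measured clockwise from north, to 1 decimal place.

192.3°

Taking east as x and north as y: velocity relative to the water = (0.806, -0.889) m/s; the water relative to ground = (-1.000, 0.000) m/s.
Velocity relative to ground = (0.806, -0.889) + (-1.000, 0.000) = (-0.194, -0.889) m/s.
Bearing = atan2(-0.19, -0.89) = 192.31° clockwise from north.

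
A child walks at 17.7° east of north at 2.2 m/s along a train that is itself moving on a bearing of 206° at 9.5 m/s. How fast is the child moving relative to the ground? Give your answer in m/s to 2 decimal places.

Taking east as x and north as y: train velocity = (-4.165, -8.539) m/s; child velocity relative to train = (0.669, 2.096) m/s.
Velocity relative to ground = (-4.165, -8.539) + (0.669, 2.096) = (-3.496, -6.443) m/s.
Speed = |(-3.496, -6.443)| = 7.330 m/s.

7.33 m/s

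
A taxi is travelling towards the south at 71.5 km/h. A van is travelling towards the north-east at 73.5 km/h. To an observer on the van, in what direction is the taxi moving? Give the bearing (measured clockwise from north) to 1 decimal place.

Taking east as x and north as y: taxi velocity = (0.000, -71.500) km/h; van velocity = (51.972, 51.972) km/h.
Velocity of taxi relative to van = (0.000, -71.500) − (51.972, 51.972) = (-51.972, -123.472) km/h.
Bearing = atan2(-51.97, -123.47) = 202.83° clockwise from north.

202.8°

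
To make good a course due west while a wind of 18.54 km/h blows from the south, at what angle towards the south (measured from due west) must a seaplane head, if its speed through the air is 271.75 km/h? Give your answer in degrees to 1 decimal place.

3.9°

The wind pushes perpendicular to the desired track; the heading must have a component into the wind equal to 18.54 km/h: 271.75 sin θ = 18.54.
sin θ = 0.0682, so θ = 3.912°.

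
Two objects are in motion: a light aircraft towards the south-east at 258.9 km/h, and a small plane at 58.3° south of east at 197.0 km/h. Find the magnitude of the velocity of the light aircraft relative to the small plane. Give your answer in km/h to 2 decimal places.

81.04 km/h

Taking east as x and north as y: light aircraft velocity = (183.070, -183.070) km/h; small plane velocity = (103.518, -167.610) km/h.
Velocity of light aircraft relative to small plane = (183.070, -183.070) − (103.518, -167.610) = (79.552, -15.460) km/h.
Magnitude = |(79.552, -15.460)| = 81.040 km/h.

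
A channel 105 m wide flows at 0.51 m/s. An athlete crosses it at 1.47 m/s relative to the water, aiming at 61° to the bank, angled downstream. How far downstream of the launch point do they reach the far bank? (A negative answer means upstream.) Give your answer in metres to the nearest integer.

Perpendicular speed = 1.286 m/s; crossing time = 105 / 1.286 = 81.668 s.
Net downstream speed = 1.223 m/s.
Drift = 1.223 × 81.668 = 99.853 m (downstream).

100 m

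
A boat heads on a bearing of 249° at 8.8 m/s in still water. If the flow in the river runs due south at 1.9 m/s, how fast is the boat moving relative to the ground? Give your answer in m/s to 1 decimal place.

9.6 m/s

Taking east as x and north as y: velocity relative to the water = (-8.216, -3.154) m/s; the water relative to ground = (0.000, -1.900) m/s.
Velocity relative to ground = (-8.216, -3.154) + (0.000, -1.900) = (-8.216, -5.054) m/s.
Speed = |(-8.216, -5.054)| = 9.645 m/s.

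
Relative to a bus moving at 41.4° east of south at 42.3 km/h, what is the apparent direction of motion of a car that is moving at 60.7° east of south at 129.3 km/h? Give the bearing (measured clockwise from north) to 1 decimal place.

110.4°

Taking east as x and north as y: car velocity = (112.759, -63.277) km/h; bus velocity = (27.973, -31.730) km/h.
Velocity of car relative to bus = (112.759, -63.277) − (27.973, -31.730) = (84.785, -31.547) km/h.
Bearing = atan2(84.79, -31.55) = 110.41° clockwise from north.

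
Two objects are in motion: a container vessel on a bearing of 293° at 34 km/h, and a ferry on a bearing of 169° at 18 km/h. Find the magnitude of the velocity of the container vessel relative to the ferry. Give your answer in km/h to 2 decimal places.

46.52 km/h

Taking east as x and north as y: container vessel velocity = (-31.297, 13.285) km/h; ferry velocity = (3.435, -17.669) km/h.
Velocity of container vessel relative to ferry = (-31.297, 13.285) − (3.435, -17.669) = (-34.732, 30.954) km/h.
Magnitude = |(-34.732, 30.954)| = 46.524 km/h.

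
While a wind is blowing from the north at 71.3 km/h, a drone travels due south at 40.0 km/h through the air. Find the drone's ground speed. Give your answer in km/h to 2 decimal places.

111.30 km/h

Taking east as x and north as y: velocity relative to the air = (0.000, -40.000) km/h; the air relative to ground = (0.000, -71.300) km/h.
Velocity relative to ground = (0.000, -40.000) + (0.000, -71.300) = (0.000, -111.300) km/h.
Speed = |(0.000, -111.300)| = 111.300 km/h.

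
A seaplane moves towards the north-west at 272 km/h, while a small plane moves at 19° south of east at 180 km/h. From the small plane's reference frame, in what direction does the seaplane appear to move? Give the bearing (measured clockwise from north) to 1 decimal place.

304.7°

Taking east as x and north as y: seaplane velocity = (-192.333, 192.333) km/h; small plane velocity = (170.193, -58.602) km/h.
Velocity of seaplane relative to small plane = (-192.333, 192.333) − (170.193, -58.602) = (-362.526, 250.935) km/h.
Bearing = atan2(-362.53, 250.94) = 304.69° clockwise from north.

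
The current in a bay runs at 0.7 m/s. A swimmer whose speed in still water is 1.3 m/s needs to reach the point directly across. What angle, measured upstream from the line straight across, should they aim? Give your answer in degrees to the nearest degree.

To cancel the current, the upstream component of the swimmer's velocity must equal the flow: 1.3 sin θ = 0.7.
sin θ = 0.7 / 1.3 = 0.5385.
θ = arcsin(0.5385) = 32.579°.

33°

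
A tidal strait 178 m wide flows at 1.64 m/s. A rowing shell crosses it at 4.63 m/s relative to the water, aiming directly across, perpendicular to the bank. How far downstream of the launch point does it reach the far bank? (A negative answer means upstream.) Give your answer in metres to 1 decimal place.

63.0 m

Perpendicular speed = 4.630 m/s; crossing time = 178 / 4.630 = 38.445 s.
Net downstream speed = 1.640 m/s.
Drift = 1.640 × 38.445 = 63.050 m (downstream).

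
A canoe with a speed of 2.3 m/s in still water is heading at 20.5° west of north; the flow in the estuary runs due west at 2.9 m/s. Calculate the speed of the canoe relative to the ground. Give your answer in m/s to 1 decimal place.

Taking east as x and north as y: velocity relative to the water = (-0.805, 2.154) m/s; the water relative to ground = (-2.900, 0.000) m/s.
Velocity relative to ground = (-0.805, 2.154) + (-2.900, 0.000) = (-3.705, 2.154) m/s.
Speed = |(-3.705, 2.154)| = 4.286 m/s.

4.3 m/s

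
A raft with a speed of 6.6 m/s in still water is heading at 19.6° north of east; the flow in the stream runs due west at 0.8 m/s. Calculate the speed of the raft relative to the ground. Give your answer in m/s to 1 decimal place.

5.9 m/s

Taking east as x and north as y: velocity relative to the water = (6.218, 2.214) m/s; the water relative to ground = (-0.800, 0.000) m/s.
Velocity relative to ground = (6.218, 2.214) + (-0.800, 0.000) = (5.418, 2.214) m/s.
Speed = |(5.418, 2.214)| = 5.853 m/s.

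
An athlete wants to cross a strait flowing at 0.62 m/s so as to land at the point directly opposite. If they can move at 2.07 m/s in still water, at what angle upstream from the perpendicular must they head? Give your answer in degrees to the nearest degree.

17°

To cancel the current, the upstream component of the athlete's velocity must equal the flow: 2.07 sin θ = 0.62.
sin θ = 0.62 / 2.07 = 0.2995.
θ = arcsin(0.2995) = 17.429°.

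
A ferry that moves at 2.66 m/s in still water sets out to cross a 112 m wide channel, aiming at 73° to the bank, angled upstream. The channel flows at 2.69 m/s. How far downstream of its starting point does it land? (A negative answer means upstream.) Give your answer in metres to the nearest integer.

Perpendicular speed = 2.544 m/s; crossing time = 112 / 2.544 = 44.029 s.
Net downstream speed = 1.912 m/s.
Drift = 1.912 × 44.029 = 84.197 m (downstream).

84 m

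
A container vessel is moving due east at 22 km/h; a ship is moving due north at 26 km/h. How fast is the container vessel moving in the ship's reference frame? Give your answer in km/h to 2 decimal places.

34.06 km/h

Taking east as x and north as y: container vessel velocity = (22.000, 0.000) km/h; ship velocity = (0.000, 26.000) km/h.
Velocity of container vessel relative to ship = (22.000, 0.000) − (0.000, 26.000) = (22.000, -26.000) km/h.
Magnitude = |(22.000, -26.000)| = 34.059 km/h.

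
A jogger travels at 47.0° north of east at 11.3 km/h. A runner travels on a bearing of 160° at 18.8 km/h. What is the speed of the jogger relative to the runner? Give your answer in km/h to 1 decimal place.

Taking east as x and north as y: jogger velocity = (7.707, 8.264) km/h; runner velocity = (6.430, -17.666) km/h.
Velocity of jogger relative to runner = (7.707, 8.264) − (6.430, -17.666) = (1.277, 25.931) km/h.
Magnitude = |(1.277, 25.931)| = 25.962 km/h.

26.0 km/h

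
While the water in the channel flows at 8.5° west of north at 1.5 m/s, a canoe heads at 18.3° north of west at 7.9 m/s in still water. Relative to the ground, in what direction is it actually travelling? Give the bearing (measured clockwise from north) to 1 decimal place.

297.2°

Taking east as x and north as y: velocity relative to the water = (-7.500, 2.481) m/s; the water relative to ground = (-0.222, 1.484) m/s.
Velocity relative to ground = (-7.500, 2.481) + (-0.222, 1.484) = (-7.722, 3.964) m/s.
Bearing = atan2(-7.72, 3.96) = 297.17° clockwise from north.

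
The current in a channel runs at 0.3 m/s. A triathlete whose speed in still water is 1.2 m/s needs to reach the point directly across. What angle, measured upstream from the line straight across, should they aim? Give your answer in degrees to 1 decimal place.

To cancel the current, the upstream component of the triathlete's velocity must equal the flow: 1.2 sin θ = 0.3.
sin θ = 0.3 / 1.2 = 0.2500.
θ = arcsin(0.2500) = 14.478°.

14.5°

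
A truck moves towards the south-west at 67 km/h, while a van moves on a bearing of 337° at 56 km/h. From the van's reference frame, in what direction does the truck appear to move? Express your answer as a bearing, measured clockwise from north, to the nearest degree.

Taking east as x and north as y: truck velocity = (-47.376, -47.376) km/h; van velocity = (-21.881, 51.548) km/h.
Velocity of truck relative to van = (-47.376, -47.376) − (-21.881, 51.548) = (-25.495, -98.924) km/h.
Bearing = atan2(-25.50, -98.92) = 194.45° clockwise from north.

194°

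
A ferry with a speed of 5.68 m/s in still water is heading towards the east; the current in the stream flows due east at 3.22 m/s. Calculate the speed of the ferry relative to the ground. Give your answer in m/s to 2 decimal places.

8.90 m/s

Taking east as x and north as y: velocity relative to the water = (5.680, 0.000) m/s; the water relative to ground = (3.220, 0.000) m/s.
Velocity relative to ground = (5.680, 0.000) + (3.220, 0.000) = (8.900, 0.000) m/s.
Speed = |(8.900, 0.000)| = 8.900 m/s.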